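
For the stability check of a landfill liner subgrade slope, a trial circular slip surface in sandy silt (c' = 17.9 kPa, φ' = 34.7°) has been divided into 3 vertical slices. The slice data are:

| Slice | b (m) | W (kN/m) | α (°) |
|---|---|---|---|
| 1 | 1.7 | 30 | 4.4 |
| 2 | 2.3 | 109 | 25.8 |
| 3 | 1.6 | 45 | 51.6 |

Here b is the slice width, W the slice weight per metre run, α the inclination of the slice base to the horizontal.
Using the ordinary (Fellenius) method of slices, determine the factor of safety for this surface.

Ordinary method of slices: FS = Σ[c'·Δl_i + (W_i cosα_i)·tanφ'] / Σ W_i sinα_i, with Δl_i = b_i / cosα_i.
Slice 1: Δl = 1.7/cos4.4° = 1.705 m; N'_1 = 30·cos4.4° = 29.9; c'Δl = 30.52; W sinα = 2.3
Slice 2: Δl = 2.3/cos25.8° = 2.555 m; N'_2 = 109·cos25.8° = 98.1; c'Δl = 45.73; W sinα = 47.4
Slice 3: Δl = 1.6/cos51.6° = 2.576 m; N'_3 = 45·cos51.6° = 28.0; c'Δl = 46.11; W sinα = 35.3
Σc'Δl = 122.4 kN/m; ΣN' = 156.0 kN/m; ΣW sinα = 85.0 kN/m
Resisting = 122.4 + 156.0·tan34.7° = 122.4 + 108.0 = 230.4 kN/m
FS = 230.4 / 85.0 = 2.710

FS = 2.71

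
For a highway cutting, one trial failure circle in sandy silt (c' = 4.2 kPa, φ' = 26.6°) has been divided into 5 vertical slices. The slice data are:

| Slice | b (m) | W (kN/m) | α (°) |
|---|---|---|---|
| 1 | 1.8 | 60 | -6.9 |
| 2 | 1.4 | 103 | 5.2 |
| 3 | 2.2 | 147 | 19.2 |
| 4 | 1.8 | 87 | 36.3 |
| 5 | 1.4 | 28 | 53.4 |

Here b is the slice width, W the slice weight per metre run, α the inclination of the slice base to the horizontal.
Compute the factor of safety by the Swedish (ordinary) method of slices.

Ordinary method of slices: FS = Σ[c'·Δl_i + (W_i cosα_i)·tanφ'] / Σ W_i sinα_i, with Δl_i = b_i / cosα_i.
Slice 1: Δl = 1.8/cos(-6.9°) = 1.813 m; N'_1 = 60·cos(-6.9°) = 59.6; c'Δl = 7.62; W sinα = -7.2
Slice 2: Δl = 1.4/cos5.2° = 1.406 m; N'_2 = 103·cos5.2° = 102.6; c'Δl = 5.90; W sinα = 9.3
Slice 3: Δl = 2.2/cos19.2° = 2.330 m; N'_3 = 147·cos19.2° = 138.8; c'Δl = 9.78; W sinα = 48.3
Slice 4: Δl = 1.8/cos36.3° = 2.233 m; N'_4 = 87·cos36.3° = 70.1; c'Δl = 9.38; W sinα = 51.5
Slice 5: Δl = 1.4/cos53.4° = 2.348 m; N'_5 = 28·cos53.4° = 16.7; c'Δl = 9.86; W sinα = 22.5
Σc'Δl = 42.5 kN/m; ΣN' = 387.8 kN/m; ΣW sinα = 124.5 kN/m
Resisting = 42.5 + 387.8·tan26.6° = 42.5 + 194.2 = 236.7 kN/m
FS = 236.7 / 124.5 = 1.902

FS = 1.90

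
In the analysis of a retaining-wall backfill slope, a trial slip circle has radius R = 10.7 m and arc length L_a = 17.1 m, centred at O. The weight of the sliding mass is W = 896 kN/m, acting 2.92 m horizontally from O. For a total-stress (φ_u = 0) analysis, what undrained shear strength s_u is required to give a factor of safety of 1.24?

FS = s_u·L_a·R / (W·d), so s_u = FS·W·d / (L_a·R).
s_u = 1.24·896·2.92 / (17.10·10.7) = 3244.2 / 182.97 = 17.73 kPa

s_u = 17.7 kPa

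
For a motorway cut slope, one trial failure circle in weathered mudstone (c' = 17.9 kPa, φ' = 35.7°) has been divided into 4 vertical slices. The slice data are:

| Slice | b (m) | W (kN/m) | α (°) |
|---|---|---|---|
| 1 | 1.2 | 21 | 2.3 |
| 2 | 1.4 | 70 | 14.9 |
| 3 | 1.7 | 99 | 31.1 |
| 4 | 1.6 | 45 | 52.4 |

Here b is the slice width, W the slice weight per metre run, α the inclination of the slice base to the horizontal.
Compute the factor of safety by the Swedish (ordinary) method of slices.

FS = 2.60

Ordinary method of slices: FS = Σ[c'·Δl_i + (W_i cosα_i)·tanφ'] / Σ W_i sinα_i, with Δl_i = b_i / cosα_i.
Slice 1: Δl = 1.2/cos2.3° = 1.201 m; N'_1 = 21·cos2.3° = 21.0; c'Δl = 21.50; W sinα = 0.8
Slice 2: Δl = 1.4/cos14.9° = 1.449 m; N'_2 = 70·cos14.9° = 67.6; c'Δl = 25.93; W sinα = 18.0
Slice 3: Δl = 1.7/cos31.1° = 1.985 m; N'_3 = 99·cos31.1° = 84.8; c'Δl = 35.54; W sinα = 51.1
Slice 4: Δl = 1.6/cos52.4° = 2.622 m; N'_4 = 45·cos52.4° = 27.5; c'Δl = 46.94; W sinα = 35.7
Σc'Δl = 129.9 kN/m; ΣN' = 200.9 kN/m; ΣW sinα = 105.6 kN/m
Resisting = 129.9 + 200.9·tan35.7° = 129.9 + 144.3 = 274.2 kN/m
FS = 274.2 / 105.6 = 2.596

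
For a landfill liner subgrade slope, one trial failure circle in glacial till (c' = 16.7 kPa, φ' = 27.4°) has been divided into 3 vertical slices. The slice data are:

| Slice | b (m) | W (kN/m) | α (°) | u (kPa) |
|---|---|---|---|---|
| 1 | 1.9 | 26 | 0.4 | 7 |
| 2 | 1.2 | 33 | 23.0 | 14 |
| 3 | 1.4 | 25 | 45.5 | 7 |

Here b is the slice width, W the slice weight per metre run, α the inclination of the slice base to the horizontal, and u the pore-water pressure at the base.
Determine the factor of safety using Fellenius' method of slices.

FS = 3.29

Ordinary method of slices: FS = Σ[c'·Δl_i + (W_i cosα_i − u_i·Δl_i)·tanφ'] / Σ W_i sinα_i, with Δl_i = b_i / cosα_i.
Slice 1: Δl = 1.9/cos0.4° = 1.900 m; N'_1 = 26·cos0.4° − 7·1.900 = 12.7; c'Δl = 31.73; W sinα = 0.2
Slice 2: Δl = 1.2/cos23.0° = 1.304 m; N'_2 = 33·cos23.0° − 14·1.304 = 12.1; c'Δl = 21.77; W sinα = 12.9
Slice 3: Δl = 1.4/cos45.5° = 1.997 m; N'_3 = 25·cos45.5° − 7·1.997 = 3.5; c'Δl = 33.36; W sinα = 17.8
Σc'Δl = 86.9 kN/m; ΣN' = 28.4 kN/m; ΣW sinα = 30.9 kN/m
Resisting = 86.9 + 28.4·tan27.4° = 86.9 + 14.7 = 101.6 kN/m
FS = 101.6 / 30.9 = 3.286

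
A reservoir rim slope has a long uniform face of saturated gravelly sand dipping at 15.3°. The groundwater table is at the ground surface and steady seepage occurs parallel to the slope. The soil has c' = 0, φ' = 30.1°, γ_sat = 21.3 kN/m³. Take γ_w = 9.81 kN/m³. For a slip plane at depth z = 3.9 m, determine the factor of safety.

With seepage parallel to the slope and the water table at the surface, the effective normal stress on the slip plane uses the buoyant unit weight γ' = γ_sat − γ_w while the driving shear stress uses γ_sat:
FS = [c' + γ' z cos²β tanφ'] / [γ_sat z sinβ cosβ]
(For c' = 0 this reduces to FS = (γ'/γ_sat)·tanφ'/tanβ.)
γ' = 21.3 − 9.81 = 11.49 kN/m³
Numerator = 0.0 + 11.49·3.9·cos²15.3°·tan30.1° = 0.0 + 11.49·3.9·0.9304·0.5797 = 24.167 kPa
Denominator = 21.3·3.9·sin15.3°·cos15.3° = 21.3·3.9·0.2639·0.9646 = 21.143 kPa
FS = 24.167 / 21.143 = 1.143

FS = 1.14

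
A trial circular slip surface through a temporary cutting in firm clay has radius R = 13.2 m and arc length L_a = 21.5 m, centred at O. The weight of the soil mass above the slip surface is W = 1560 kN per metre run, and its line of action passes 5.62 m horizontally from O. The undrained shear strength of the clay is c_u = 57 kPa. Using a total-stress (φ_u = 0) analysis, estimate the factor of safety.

Taking moments about the centre O, the resisting moment is provided by the undrained shear strength acting along the arc:
M_R = c_u·L_a·R = 57·21.50·13.2 = 16176.6 kN·m/m
M_D = W·d = 1560·5.62 = 8767.2 kN·m/m
FS = M_R / M_D = 16176.6 / 8767.2 = 1.845

FS = 1.85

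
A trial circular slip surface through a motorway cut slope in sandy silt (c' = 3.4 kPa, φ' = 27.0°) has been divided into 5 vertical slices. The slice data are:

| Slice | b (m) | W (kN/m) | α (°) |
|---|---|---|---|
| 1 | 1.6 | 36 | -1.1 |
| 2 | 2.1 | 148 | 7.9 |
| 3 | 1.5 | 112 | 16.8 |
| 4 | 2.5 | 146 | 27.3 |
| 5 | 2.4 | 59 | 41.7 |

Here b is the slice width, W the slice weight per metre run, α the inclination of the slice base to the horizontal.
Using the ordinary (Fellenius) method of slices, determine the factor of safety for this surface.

FS = 1.74

Ordinary method of slices: FS = Σ[c'·Δl_i + (W_i cosα_i)·tanφ'] / Σ W_i sinα_i, with Δl_i = b_i / cosα_i.
Slice 1: Δl = 1.6/cos(-1.1°) = 1.600 m; N'_1 = 36·cos(-1.1°) = 36.0; c'Δl = 5.44; W sinα = -0.7
Slice 2: Δl = 2.1/cos7.9° = 2.120 m; N'_2 = 148·cos7.9° = 146.6; c'Δl = 7.21; W sinα = 20.3
Slice 3: Δl = 1.5/cos16.8° = 1.567 m; N'_3 = 112·cos16.8° = 107.2; c'Δl = 5.33; W sinα = 32.4
Slice 4: Δl = 2.5/cos27.3° = 2.813 m; N'_4 = 146·cos27.3° = 129.7; c'Δl = 9.57; W sinα = 67.0
Slice 5: Δl = 2.4/cos41.7° = 3.214 m; N'_5 = 59·cos41.7° = 44.1; c'Δl = 10.93; W sinα = 39.2
Σc'Δl = 38.5 kN/m; ΣN' = 463.6 kN/m; ΣW sinα = 158.2 kN/m
Resisting = 38.5 + 463.6·tan27.0° = 38.5 + 236.2 = 274.7 kN/m
FS = 274.7 / 158.2 = 1.736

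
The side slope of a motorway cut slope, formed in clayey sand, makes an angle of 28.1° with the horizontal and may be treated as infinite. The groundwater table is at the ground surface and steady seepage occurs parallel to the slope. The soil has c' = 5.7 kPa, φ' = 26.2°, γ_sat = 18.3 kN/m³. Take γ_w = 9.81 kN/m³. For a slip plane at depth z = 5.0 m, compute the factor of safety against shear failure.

FS = 0.58

With seepage parallel to the slope and the water table at the surface, the effective normal stress on the slip plane uses the buoyant unit weight γ' = γ_sat − γ_w while the driving shear stress uses γ_sat:
FS = [c' + γ' z cos²β tanφ'] / [γ_sat z sinβ cosβ]
γ' = 18.3 − 9.81 = 8.49 kN/m³
Numerator = 5.7 + 8.49·5.0·cos²28.1°·tan26.2° = 5.7 + 8.49·5.0·0.7781·0.4921 = 21.954 kPa
Denominator = 18.3·5.0·sin28.1°·cos28.1° = 18.3·5.0·0.4710·0.8821 = 38.018 kPa
FS = 21.954 / 38.018 = 0.577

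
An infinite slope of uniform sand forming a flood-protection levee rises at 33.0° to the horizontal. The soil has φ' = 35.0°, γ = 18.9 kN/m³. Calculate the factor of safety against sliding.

FS = 1.08

For a dry cohesionless infinite slope the factor of safety is FS = tanφ' / tanβ.
FS = tan35.0° / tan33.0° = 0.7002 / 0.6494 = 1.078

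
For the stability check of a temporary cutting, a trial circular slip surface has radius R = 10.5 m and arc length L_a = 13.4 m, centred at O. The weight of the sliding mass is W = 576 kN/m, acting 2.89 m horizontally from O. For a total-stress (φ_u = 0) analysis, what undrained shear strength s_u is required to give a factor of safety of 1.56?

FS = s_u·L_a·R / (W·d), so s_u = FS·W·d / (L_a·R).
s_u = 1.56·576·2.89 / (13.40·10.5) = 2596.8 / 140.70 = 18.46 kPa

s_u = 18.5 kPa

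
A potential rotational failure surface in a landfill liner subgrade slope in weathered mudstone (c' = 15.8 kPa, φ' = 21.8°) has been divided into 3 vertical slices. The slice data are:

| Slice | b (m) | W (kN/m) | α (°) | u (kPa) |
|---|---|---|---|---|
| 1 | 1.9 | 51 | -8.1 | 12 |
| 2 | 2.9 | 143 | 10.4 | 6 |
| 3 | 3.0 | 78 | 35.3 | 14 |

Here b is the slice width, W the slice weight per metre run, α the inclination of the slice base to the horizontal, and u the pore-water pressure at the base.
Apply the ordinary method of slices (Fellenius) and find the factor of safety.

Ordinary method of slices: FS = Σ[c'·Δl_i + (W_i cosα_i − u_i·Δl_i)·tanφ'] / Σ W_i sinα_i, with Δl_i = b_i / cosα_i.
Slice 1: Δl = 1.9/cos(-8.1°) = 1.919 m; N'_1 = 51·cos(-8.1°) − 12·1.919 = 27.5; c'Δl = 30.32; W sinα = -7.2
Slice 2: Δl = 2.9/cos10.4° = 2.948 m; N'_2 = 143·cos10.4° − 6·2.948 = 123.0; c'Δl = 46.59; W sinα = 25.8
Slice 3: Δl = 3.0/cos35.3° = 3.676 m; N'_3 = 78·cos35.3° − 14·3.676 = 12.2; c'Δl = 58.08; W sinα = 45.1
Σc'Δl = 135.0 kN/m; ΣN' = 162.6 kN/m; ΣW sinα = 63.7 kN/m
Resisting = 135.0 + 162.6·tan21.8° = 135.0 + 65.0 = 200.0 kN/m
FS = 200.0 / 63.7 = 3.140

FS = 3.14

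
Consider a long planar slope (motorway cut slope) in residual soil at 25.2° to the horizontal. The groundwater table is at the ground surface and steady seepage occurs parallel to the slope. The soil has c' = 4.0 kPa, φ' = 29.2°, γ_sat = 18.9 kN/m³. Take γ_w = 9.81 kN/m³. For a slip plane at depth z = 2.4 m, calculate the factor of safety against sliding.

With seepage parallel to the slope and the water table at the surface, the effective normal stress on the slip plane uses the buoyant unit weight γ' = γ_sat − γ_w while the driving shear stress uses γ_sat:
FS = [c' + γ' z cos²β tanφ'] / [γ_sat z sinβ cosβ]
γ' = 18.9 − 9.81 = 9.09 kN/m³
Numerator = 4.0 + 9.09·2.4·cos²25.2°·tan29.2° = 4.0 + 9.09·2.4·0.8187·0.5589 = 13.982 kPa
Denominator = 18.9·2.4·sin25.2°·cos25.2° = 18.9·2.4·0.4258·0.9048 = 17.475 kPa
FS = 13.982 / 17.475 = 0.800

FS = 0.80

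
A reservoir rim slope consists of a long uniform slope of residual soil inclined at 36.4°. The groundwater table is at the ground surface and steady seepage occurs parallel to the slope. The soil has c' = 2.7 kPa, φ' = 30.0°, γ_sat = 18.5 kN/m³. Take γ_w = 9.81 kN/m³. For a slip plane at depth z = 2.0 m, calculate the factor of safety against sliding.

FS = 0.52

With seepage parallel to the slope and the water table at the surface, the effective normal stress on the slip plane uses the buoyant unit weight γ' = γ_sat − γ_w while the driving shear stress uses γ_sat:
FS = [c' + γ' z cos²β tanφ'] / [γ_sat z sinβ cosβ]
γ' = 18.5 − 9.81 = 8.69 kN/m³
Numerator = 2.7 + 8.69·2.0·cos²36.4°·tan30.0° = 2.7 + 8.69·2.0·0.6479·0.5774 = 9.201 kPa
Denominator = 18.5·2.0·sin36.4°·cos36.4° = 18.5·2.0·0.5934·0.8049 = 17.673 kPa
FS = 9.201 / 17.673 = 0.521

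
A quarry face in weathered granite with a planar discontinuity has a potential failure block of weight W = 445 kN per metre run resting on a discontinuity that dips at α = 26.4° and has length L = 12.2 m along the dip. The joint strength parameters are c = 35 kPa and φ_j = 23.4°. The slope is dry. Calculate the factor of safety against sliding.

Resolving the block weight along and normal to the plane and applying the Mohr–Coulomb strength on the joint:
N' = W cosα = 445·cos26.4° = 398.6 kN/m
Driving force T = W sinα = 445·sin26.4° = 197.9 kN/m
Resisting force R = c·L + N'·tanφ_j = 35·12.2 + 398.6·tan23.4° = 427.0 + 172.5 = 599.5 kN/m
FS = R / T = 599.5 / 197.9 = 3.030

FS = 3.03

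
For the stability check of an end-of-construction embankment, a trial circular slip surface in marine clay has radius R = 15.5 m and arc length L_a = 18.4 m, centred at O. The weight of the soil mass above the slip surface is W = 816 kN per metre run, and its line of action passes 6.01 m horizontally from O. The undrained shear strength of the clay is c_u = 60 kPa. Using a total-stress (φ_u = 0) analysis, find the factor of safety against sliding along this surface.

Taking moments about the centre O, the resisting moment is provided by the undrained shear strength acting along the arc:
M_R = c_u·L_a·R = 60·18.40·15.5 = 17112.0 kN·m/m
M_D = W·d = 816·6.01 = 4904.2 kN·m/m
FS = M_R / M_D = 17112.0 / 4904.2 = 3.489

FS = 3.49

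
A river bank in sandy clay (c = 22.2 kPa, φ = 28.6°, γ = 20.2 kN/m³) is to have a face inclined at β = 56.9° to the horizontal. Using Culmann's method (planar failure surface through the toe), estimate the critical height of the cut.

Culmann's analysis gives the critical failure plane at α_cr = (β + φ)/2 = (56.9 + 28.6)/2 = 42.8°, and the critical height
H_c = (4c/γ) · sinβ cosφ / [1 − cos(β − φ)]
    = (4·22.2/20.2) · sin56.9°·cos28.6° / [1 − cos(28.3°)]
    = 4.396 · 0.8377·0.8780 / [1 − 0.8805]
    = 4.396 · 0.7355 / 0.1195
    = 27.05 m

H_c = 27.05 m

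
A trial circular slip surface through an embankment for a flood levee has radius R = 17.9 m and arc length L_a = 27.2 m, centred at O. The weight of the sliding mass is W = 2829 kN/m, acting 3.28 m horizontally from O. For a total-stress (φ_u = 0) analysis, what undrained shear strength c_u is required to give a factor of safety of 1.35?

c_u = 25.7 kPa

FS = c_u·L_a·R / (W·d), so c_u = FS·W·d / (L_a·R).
c_u = 1.35·2829·3.28 / (27.20·17.9) = 12526.8 / 486.88 = 25.73 kPa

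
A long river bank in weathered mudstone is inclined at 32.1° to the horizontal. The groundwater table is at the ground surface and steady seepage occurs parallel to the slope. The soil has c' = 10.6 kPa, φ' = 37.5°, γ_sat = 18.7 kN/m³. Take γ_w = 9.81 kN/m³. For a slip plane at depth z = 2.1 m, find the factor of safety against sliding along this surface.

With seepage parallel to the slope and the water table at the surface, the effective normal stress on the slip plane uses the buoyant unit weight γ' = γ_sat − γ_w while the driving shear stress uses γ_sat:
FS = [c' + γ' z cos²β tanφ'] / [γ_sat z sinβ cosβ]
γ' = 18.7 − 9.81 = 8.89 kN/m³
Numerator = 10.6 + 8.89·2.1·cos²32.1°·tan37.5° = 10.6 + 8.89·2.1·0.7176·0.7673 = 20.880 kPa
Denominator = 18.7·2.1·sin32.1°·cos32.1° = 18.7·2.1·0.5314·0.8471 = 17.678 kPa
FS = 20.880 / 17.678 = 1.181

FS = 1.18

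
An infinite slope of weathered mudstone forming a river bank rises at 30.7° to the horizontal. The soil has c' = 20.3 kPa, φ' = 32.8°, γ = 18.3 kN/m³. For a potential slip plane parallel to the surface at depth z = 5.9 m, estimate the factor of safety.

For an infinite slope with a slip plane parallel to the surface (no pore pressure): FS = [c' + γz cos²β tanφ'] / [γz sinβ cosβ].
γz = 18.3·5.9 = 107.97 kN/m²
Numerator = 20.3 + 107.97·cos²30.7°·tan32.8° = 20.3 + 107.97·0.7393·0.6445 = 71.745 kPa
Denominator = 107.97·sin30.7°·cos30.7° = 107.97·0.5105·0.8599 = 47.398 kPa
FS = 71.745 / 47.398 = 1.514

FS = 1.51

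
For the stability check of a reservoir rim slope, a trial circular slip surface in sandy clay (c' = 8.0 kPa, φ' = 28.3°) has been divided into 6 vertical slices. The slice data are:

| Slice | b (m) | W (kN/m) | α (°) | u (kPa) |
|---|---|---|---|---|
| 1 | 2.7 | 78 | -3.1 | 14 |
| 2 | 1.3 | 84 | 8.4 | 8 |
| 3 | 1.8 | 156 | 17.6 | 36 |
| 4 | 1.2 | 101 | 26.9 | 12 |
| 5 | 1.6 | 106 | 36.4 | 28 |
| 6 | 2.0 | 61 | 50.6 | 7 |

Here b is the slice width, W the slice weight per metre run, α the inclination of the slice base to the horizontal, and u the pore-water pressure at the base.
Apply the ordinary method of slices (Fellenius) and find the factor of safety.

FS = 1.27

Ordinary method of slices: FS = Σ[c'·Δl_i + (W_i cosα_i − u_i·Δl_i)·tanφ'] / Σ W_i sinα_i, with Δl_i = b_i / cosα_i.
Slice 1: Δl = 2.7/cos(-3.1°) = 2.704 m; N'_1 = 78·cos(-3.1°) − 14·2.704 = 40.0; c'Δl = 21.63; W sinα = -4.2
Slice 2: Δl = 1.3/cos8.4° = 1.314 m; N'_2 = 84·cos8.4° − 8·1.314 = 72.6; c'Δl = 10.51; W sinα = 12.3
Slice 3: Δl = 1.8/cos17.6° = 1.888 m; N'_3 = 156·cos17.6° − 36·1.888 = 80.7; c'Δl = 15.11; W sinα = 47.2
Slice 4: Δl = 1.2/cos26.9° = 1.346 m; N'_4 = 101·cos26.9° − 12·1.346 = 73.9; c'Δl = 10.76; W sinα = 45.7
Slice 5: Δl = 1.6/cos36.4° = 1.988 m; N'_5 = 106·cos36.4° − 28·1.988 = 29.7; c'Δl = 15.90; W sinα = 62.9
Slice 6: Δl = 2.0/cos50.6° = 3.151 m; N'_6 = 61·cos50.6° − 7·3.151 = 16.7; c'Δl = 25.21; W sinα = 47.1
Σc'Δl = 99.1 kN/m; ΣN' = 313.6 kN/m; ΣW sinα = 211.0 kN/m
Resisting = 99.1 + 313.6·tan28.3° = 99.1 + 168.8 = 268.0 kN/m
FS = 268.0 / 211.0 = 1.270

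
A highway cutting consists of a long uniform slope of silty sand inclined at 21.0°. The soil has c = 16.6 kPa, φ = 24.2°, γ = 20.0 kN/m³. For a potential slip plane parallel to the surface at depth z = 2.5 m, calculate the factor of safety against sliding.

FS = 2.16

For an infinite slope with a slip plane parallel to the surface (no pore pressure): FS = [c + γz cos²β tanφ] / [γz sinβ cosβ].
γz = 20.0·2.5 = 50.00 kN/m²
Numerator = 16.6 + 50.00·cos²21.0°·tan24.2° = 16.6 + 50.00·0.8716·0.4494 = 36.185 kPa
Denominator = 50.00·sin21.0°·cos21.0° = 50.00·0.3584·0.9336 = 16.728 kPa
FS = 36.185 / 16.728 = 2.163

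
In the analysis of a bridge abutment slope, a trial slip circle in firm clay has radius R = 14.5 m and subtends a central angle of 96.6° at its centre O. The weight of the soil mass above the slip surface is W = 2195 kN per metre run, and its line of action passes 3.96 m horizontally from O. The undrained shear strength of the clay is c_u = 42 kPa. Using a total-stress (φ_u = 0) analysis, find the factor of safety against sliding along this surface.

Taking moments about the centre O, the resisting moment is provided by the undrained shear strength acting along the arc:
Arc length L_a = R·θ = 14.5·(96.6°·π/180) = 14.5·1.6860 = 24.45 m
M_R = c_u·L_a·R = 42·24.45·14.5 = 14888.1 kN·m/m
M_D = W·d = 2195·3.96 = 8692.2 kN·m/m
FS = M_R / M_D = 14888.1 / 8692.2 = 1.713

FS = 1.71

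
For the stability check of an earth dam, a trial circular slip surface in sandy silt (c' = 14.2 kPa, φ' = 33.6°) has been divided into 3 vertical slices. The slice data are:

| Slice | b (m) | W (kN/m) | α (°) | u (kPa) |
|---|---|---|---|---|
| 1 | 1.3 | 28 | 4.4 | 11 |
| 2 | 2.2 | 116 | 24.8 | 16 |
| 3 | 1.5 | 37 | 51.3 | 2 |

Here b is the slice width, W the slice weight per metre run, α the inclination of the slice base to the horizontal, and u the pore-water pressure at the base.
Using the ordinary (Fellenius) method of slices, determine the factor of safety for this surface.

FS = 1.91

Ordinary method of slices: FS = Σ[c'·Δl_i + (W_i cosα_i − u_i·Δl_i)·tanφ'] / Σ W_i sinα_i, with Δl_i = b_i / cosα_i.
Slice 1: Δl = 1.3/cos4.4° = 1.304 m; N'_1 = 28·cos4.4° − 11·1.304 = 13.6; c'Δl = 18.51; W sinα = 2.1
Slice 2: Δl = 2.2/cos24.8° = 2.424 m; N'_2 = 116·cos24.8° − 16·2.424 = 66.5; c'Δl = 34.41; W sinα = 48.7
Slice 3: Δl = 1.5/cos51.3° = 2.399 m; N'_3 = 37·cos51.3° − 2·2.399 = 18.3; c'Δl = 34.07; W sinα = 28.9
Σc'Δl = 87.0 kN/m; ΣN' = 98.4 kN/m; ΣW sinα = 79.7 kN/m
Resisting = 87.0 + 98.4·tan33.6° = 87.0 + 65.4 = 152.4 kN/m
FS = 152.4 / 79.7 = 1.913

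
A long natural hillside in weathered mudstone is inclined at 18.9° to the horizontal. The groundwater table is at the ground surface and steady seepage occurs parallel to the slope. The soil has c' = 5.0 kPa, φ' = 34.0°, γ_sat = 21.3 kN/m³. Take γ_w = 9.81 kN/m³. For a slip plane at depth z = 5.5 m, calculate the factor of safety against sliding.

With seepage parallel to the slope and the water table at the surface, the effective normal stress on the slip plane uses the buoyant unit weight γ' = γ_sat − γ_w while the driving shear stress uses γ_sat:
FS = [c' + γ' z cos²β tanφ'] / [γ_sat z sinβ cosβ]
γ' = 21.3 − 9.81 = 11.49 kN/m³
Numerator = 5.0 + 11.49·5.5·cos²18.9°·tan34.0° = 5.0 + 11.49·5.5·0.8951·0.6745 = 43.153 kPa
Denominator = 21.3·5.5·sin18.9°·cos18.9° = 21.3·5.5·0.3239·0.9461 = 35.901 kPa
FS = 43.153 / 35.901 = 1.202

FS = 1.20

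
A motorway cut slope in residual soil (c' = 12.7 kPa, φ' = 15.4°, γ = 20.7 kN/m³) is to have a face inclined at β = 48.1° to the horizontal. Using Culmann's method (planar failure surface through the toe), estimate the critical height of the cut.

Culmann's analysis gives the critical failure plane at α_cr = (β + φ')/2 = (48.1 + 15.4)/2 = 31.8°, and the critical height
H_c = (4c'/γ) · sinβ cosφ' / [1 − cos(β − φ')]
    = (4·12.7/20.7) · sin48.1°·cos15.4° / [1 − cos(32.7°)]
    = 2.454 · 0.7443·0.9641 / [1 − 0.8415]
    = 2.454 · 0.7176 / 0.1585
    = 11.11 m

H_c = 11.11 m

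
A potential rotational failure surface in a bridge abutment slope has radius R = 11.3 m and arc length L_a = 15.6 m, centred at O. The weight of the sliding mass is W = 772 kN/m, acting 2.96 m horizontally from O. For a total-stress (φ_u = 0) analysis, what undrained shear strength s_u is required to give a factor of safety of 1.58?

s_u = 20.5 kPa

FS = s_u·L_a·R / (W·d), so s_u = FS·W·d / (L_a·R).
s_u = 1.58·772·2.96 / (15.60·11.3) = 3610.5 / 176.28 = 20.48 kPa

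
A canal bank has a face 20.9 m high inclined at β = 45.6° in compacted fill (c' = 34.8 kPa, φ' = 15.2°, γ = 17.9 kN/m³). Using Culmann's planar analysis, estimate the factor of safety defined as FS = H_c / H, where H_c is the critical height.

FS = 1.87

H_c = (4c'/γ) · sinβ cosφ' / [1 − cos(β − φ')]
    = (4·34.8/17.9) · sin45.6°·cos15.2° / [1 − cos30.4°]
    = 7.777 · 0.6895 / 0.1375 = 39.00 m
FS = H_c / H = 39.00 / 20.9 = 1.866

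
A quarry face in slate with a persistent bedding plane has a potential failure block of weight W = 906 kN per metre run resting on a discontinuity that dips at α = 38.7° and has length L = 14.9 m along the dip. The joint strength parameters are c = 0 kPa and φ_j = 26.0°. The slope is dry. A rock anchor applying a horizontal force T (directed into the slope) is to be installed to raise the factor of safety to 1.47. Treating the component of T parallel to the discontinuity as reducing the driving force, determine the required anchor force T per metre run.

T = 336 kN/m

Resolving forces along and normal to the sliding plane, with the horizontal anchor force T adding T·sinα to the effective normal force and T·cosα acting up the plane against the driving force:
FS = [cL + (W cosα + T sinα) tanφ_j] / [W sinα − T cosα]
Without the anchor: N' = 707.1 kN/m, driving T_d = 566.5 kN/m, resisting R = 0·14.9 + 707.1·tan26.0° = 344.9 kN/m, FS = 0.61.
Setting FS = 1.47 and solving for T:
1.47·(566.5 − T cos38.7°) = 344.9 + T sin38.7°·tan26.0°
T·(sin38.7°·tan26.0° + 1.47·cos38.7°) = 1.47·566.5 − 344.9
T·(0.6252·0.4877 + 1.47·0.7804) = 832.7 − 344.9 = 487.8
T·1.4522 = 487.8
T = 335.9 kN/m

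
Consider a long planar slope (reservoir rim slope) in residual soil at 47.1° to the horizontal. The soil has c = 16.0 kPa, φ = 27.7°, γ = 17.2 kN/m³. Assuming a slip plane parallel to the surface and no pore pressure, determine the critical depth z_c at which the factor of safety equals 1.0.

z_c = 3.64 m

Setting FS = 1.00 in FS = [c + γz cos²β tanφ] / [γz sinβ cosβ] and solving for z:
z = c / [γ cosβ (FS·sinβ − cosβ·tanφ)]
  = 16.0 / [17.2·cos47.1°·(1.00·sin47.1° − cos47.1°·tan27.7°)]
  = 16.0 / [17.2·0.6807·(1.00·0.7325 − 0.6807·0.5250)]
  = 16.0 / 4.3925 = 3.643 m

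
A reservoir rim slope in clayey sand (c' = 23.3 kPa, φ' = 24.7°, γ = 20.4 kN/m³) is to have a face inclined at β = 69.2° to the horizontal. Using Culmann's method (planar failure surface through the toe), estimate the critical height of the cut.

H_c = 13.53 m

Culmann's analysis gives the critical failure plane at α_cr = (β + φ')/2 = (69.2 + 24.7)/2 = 47.0°, and the critical height
H_c = (4c'/γ) · sinβ cosφ' / [1 − cos(β − φ')]
    = (4·23.3/20.4) · sin69.2°·cos24.7° / [1 − cos(44.5°)]
    = 4.569 · 0.9348·0.9085 / [1 − 0.7133]
    = 4.569 · 0.8493 / 0.2867
    = 13.53 m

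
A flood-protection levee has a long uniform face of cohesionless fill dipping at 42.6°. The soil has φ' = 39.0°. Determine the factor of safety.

FS = 0.88

For a dry cohesionless infinite slope the factor of safety is FS = tanφ' / tanβ.
FS = tan39.0° / tan42.6° = 0.8098 / 0.9195 = 0.881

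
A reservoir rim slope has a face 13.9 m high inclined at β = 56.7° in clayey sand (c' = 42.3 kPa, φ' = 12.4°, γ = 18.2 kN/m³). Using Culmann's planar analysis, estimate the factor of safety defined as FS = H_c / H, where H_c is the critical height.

FS = 1.92

H_c = (4c'/γ) · sinβ cosφ' / [1 − cos(β − φ')]
    = (4·42.3/18.2) · sin56.7°·cos12.4° / [1 − cos44.3°]
    = 9.297 · 0.8163 / 0.2843 = 26.69 m
FS = H_c / H = 26.69 / 13.9 = 1.920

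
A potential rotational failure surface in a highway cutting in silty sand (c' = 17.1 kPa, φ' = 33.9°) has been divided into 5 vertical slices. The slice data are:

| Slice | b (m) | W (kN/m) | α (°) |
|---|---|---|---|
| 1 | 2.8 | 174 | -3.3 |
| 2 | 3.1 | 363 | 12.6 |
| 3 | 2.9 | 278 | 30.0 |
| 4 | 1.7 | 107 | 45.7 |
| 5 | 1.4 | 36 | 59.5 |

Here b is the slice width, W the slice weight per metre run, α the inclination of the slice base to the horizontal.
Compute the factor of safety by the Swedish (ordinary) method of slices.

Ordinary method of slices: FS = Σ[c'·Δl_i + (W_i cosα_i)·tanφ'] / Σ W_i sinα_i, with Δl_i = b_i / cosα_i.
Slice 1: Δl = 2.8/cos(-3.3°) = 2.805 m; N'_1 = 174·cos(-3.3°) = 173.7; c'Δl = 47.96; W sinα = -10.0
Slice 2: Δl = 3.1/cos12.6° = 3.177 m; N'_2 = 363·cos12.6° = 354.3; c'Δl = 54.32; W sinα = 79.2
Slice 3: Δl = 2.9/cos30.0° = 3.349 m; N'_3 = 278·cos30.0° = 240.8; c'Δl = 57.26; W sinα = 139.0
Slice 4: Δl = 1.7/cos45.7° = 2.434 m; N'_4 = 107·cos45.7° = 74.7; c'Δl = 41.62; W sinα = 76.6
Slice 5: Δl = 1.4/cos59.5° = 2.758 m; N'_5 = 36·cos59.5° = 18.3; c'Δl = 47.17; W sinα = 31.0
Σc'Δl = 248.3 kN/m; ΣN' = 861.7 kN/m; ΣW sinα = 315.8 kN/m
Resisting = 248.3 + 861.7·tan33.9° = 248.3 + 579.1 = 827.4 kN/m
FS = 827.4 / 315.8 = 2.620

FS = 2.62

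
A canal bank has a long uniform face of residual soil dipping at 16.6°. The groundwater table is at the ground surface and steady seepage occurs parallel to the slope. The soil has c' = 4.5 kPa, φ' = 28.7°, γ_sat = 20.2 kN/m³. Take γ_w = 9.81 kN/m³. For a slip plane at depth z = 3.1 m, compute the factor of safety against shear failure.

With seepage parallel to the slope and the water table at the surface, the effective normal stress on the slip plane uses the buoyant unit weight γ' = γ_sat − γ_w while the driving shear stress uses γ_sat:
FS = [c' + γ' z cos²β tanφ'] / [γ_sat z sinβ cosβ]
γ' = 20.2 − 9.81 = 10.39 kN/m³
Numerator = 4.5 + 10.39·3.1·cos²16.6°·tan28.7° = 4.5 + 10.39·3.1·0.9184·0.5475 = 20.695 kPa
Denominator = 20.2·3.1·sin16.6°·cos16.6° = 20.2·3.1·0.2857·0.9583 = 17.144 kPa
FS = 20.695 / 17.144 = 1.207

FS = 1.21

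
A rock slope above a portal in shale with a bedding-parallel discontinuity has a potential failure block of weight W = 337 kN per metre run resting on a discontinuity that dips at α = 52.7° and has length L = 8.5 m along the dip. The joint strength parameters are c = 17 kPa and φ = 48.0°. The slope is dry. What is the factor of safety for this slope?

Resolving the block weight along and normal to the plane and applying the Mohr–Coulomb strength on the joint:
N' = W cosα = 337·cos52.7° = 204.2 kN/m
Driving force T = W sinα = 337·sin52.7° = 268.1 kN/m
Resisting force R = c·L + N'·tanφ = 17·8.5 + 204.2·tan48.0° = 144.5 + 226.8 = 371.3 kN/m
FS = R / T = 371.3 / 268.1 = 1.385

FS = 1.39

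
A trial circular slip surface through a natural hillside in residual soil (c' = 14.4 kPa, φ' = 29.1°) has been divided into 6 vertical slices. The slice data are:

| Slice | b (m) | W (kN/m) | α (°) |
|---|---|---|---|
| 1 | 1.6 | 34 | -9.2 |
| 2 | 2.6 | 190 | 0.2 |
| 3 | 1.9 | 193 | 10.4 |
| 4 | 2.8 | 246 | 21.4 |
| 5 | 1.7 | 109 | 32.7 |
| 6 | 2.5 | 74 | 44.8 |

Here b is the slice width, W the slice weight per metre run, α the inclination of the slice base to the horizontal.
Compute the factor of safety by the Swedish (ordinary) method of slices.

FS = 2.81

Ordinary method of slices: FS = Σ[c'·Δl_i + (W_i cosα_i)·tanφ'] / Σ W_i sinα_i, with Δl_i = b_i / cosα_i.
Slice 1: Δl = 1.6/cos(-9.2°) = 1.621 m; N'_1 = 34·cos(-9.2°) = 33.6; c'Δl = 23.34; W sinα = -5.4
Slice 2: Δl = 2.6/cos0.2° = 2.600 m; N'_2 = 190·cos0.2° = 190.0; c'Δl = 37.44; W sinα = 0.7
Slice 3: Δl = 1.9/cos10.4° = 1.932 m; N'_3 = 193·cos10.4° = 189.8; c'Δl = 27.82; W sinα = 34.8
Slice 4: Δl = 2.8/cos21.4° = 3.007 m; N'_4 = 246·cos21.4° = 229.0; c'Δl = 43.31; W sinα = 89.8
Slice 5: Δl = 1.7/cos32.7° = 2.020 m; N'_5 = 109·cos32.7° = 91.7; c'Δl = 29.09; W sinα = 58.9
Slice 6: Δl = 2.5/cos44.8° = 3.523 m; N'_6 = 74·cos44.8° = 52.5; c'Δl = 50.73; W sinα = 52.1
Σc'Δl = 211.7 kN/m; ΣN' = 786.7 kN/m; ΣW sinα = 230.9 kN/m
Resisting = 211.7 + 786.7·tan29.1° = 211.7 + 437.9 = 649.6 kN/m
FS = 649.6 / 230.9 = 2.814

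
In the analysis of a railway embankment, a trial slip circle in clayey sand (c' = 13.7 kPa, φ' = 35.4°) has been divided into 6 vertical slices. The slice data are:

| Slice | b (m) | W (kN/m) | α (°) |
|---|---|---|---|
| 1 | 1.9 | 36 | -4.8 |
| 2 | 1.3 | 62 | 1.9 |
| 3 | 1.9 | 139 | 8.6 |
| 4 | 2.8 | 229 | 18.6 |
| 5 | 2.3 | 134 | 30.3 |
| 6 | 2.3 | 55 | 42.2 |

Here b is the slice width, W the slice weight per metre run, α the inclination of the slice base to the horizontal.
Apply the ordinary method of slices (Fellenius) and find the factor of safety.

FS = 3.15

Ordinary method of slices: FS = Σ[c'·Δl_i + (W_i cosα_i)·tanφ'] / Σ W_i sinα_i, with Δl_i = b_i / cosα_i.
Slice 1: Δl = 1.9/cos(-4.8°) = 1.907 m; N'_1 = 36·cos(-4.8°) = 35.9; c'Δl = 26.12; W sinα = -3.0
Slice 2: Δl = 1.3/cos1.9° = 1.301 m; N'_2 = 62·cos1.9° = 62.0; c'Δl = 17.82; W sinα = 2.1
Slice 3: Δl = 1.9/cos8.6° = 1.922 m; N'_3 = 139·cos8.6° = 137.4; c'Δl = 26.33; W sinα = 20.8
Slice 4: Δl = 2.8/cos18.6° = 2.954 m; N'_4 = 229·cos18.6° = 217.0; c'Δl = 40.47; W sinα = 73.0
Slice 5: Δl = 2.3/cos30.3° = 2.664 m; N'_5 = 134·cos30.3° = 115.7; c'Δl = 36.50; W sinα = 67.6
Slice 6: Δl = 2.3/cos42.2° = 3.105 m; N'_6 = 55·cos42.2° = 40.7; c'Δl = 42.53; W sinα = 36.9
Σc'Δl = 189.8 kN/m; ΣN' = 608.8 kN/m; ΣW sinα = 197.4 kN/m
Resisting = 189.8 + 608.8·tan35.4° = 189.8 + 432.6 = 622.4 kN/m
FS = 622.4 / 197.4 = 3.153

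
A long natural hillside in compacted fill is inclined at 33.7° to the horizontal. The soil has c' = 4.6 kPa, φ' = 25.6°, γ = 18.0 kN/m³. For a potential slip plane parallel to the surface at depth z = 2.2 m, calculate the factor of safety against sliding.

For an infinite slope with a slip plane parallel to the surface (no pore pressure): FS = [c' + γz cos²β tanφ'] / [γz sinβ cosβ].
γz = 18.0·2.2 = 39.60 kN/m²
Numerator = 4.6 + 39.60·cos²33.7°·tan25.6° = 4.6 + 39.60·0.6921·0.4791 = 17.732 kPa
Denominator = 39.60·sin33.7°·cos33.7° = 39.60·0.5548·0.8320 = 18.280 kPa
FS = 17.732 / 18.280 = 0.970

FS = 0.97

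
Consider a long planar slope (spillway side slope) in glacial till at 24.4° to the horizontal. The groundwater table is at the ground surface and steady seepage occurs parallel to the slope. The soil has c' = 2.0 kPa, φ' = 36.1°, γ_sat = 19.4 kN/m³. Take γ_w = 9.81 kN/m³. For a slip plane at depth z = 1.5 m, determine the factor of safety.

With seepage parallel to the slope and the water table at the surface, the effective normal stress on the slip plane uses the buoyant unit weight γ' = γ_sat − γ_w while the driving shear stress uses γ_sat:
FS = [c' + γ' z cos²β tanφ'] / [γ_sat z sinβ cosβ]
γ' = 19.4 − 9.81 = 9.59 kN/m³
Numerator = 2.0 + 9.59·1.5·cos²24.4°·tan36.1° = 2.0 + 9.59·1.5·0.8293·0.7292 = 10.700 kPa
Denominator = 19.4·1.5·sin24.4°·cos24.4° = 19.4·1.5·0.4131·0.9107 = 10.948 kPa
FS = 10.700 / 10.948 = 0.977

FS = 0.98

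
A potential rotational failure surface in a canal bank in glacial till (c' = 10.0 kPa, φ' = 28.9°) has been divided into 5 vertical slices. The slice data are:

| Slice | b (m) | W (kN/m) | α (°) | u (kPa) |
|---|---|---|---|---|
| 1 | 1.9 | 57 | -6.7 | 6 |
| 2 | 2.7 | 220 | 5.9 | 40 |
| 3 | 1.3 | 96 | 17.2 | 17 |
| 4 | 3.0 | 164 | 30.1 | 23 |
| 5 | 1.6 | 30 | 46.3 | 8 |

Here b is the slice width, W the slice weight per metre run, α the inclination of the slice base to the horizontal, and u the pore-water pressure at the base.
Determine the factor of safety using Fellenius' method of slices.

FS = 1.87

Ordinary method of slices: FS = Σ[c'·Δl_i + (W_i cosα_i − u_i·Δl_i)·tanφ'] / Σ W_i sinα_i, with Δl_i = b_i / cosα_i.
Slice 1: Δl = 1.9/cos(-6.7°) = 1.913 m; N'_1 = 57·cos(-6.7°) − 6·1.913 = 45.1; c'Δl = 19.13; W sinα = -6.7
Slice 2: Δl = 2.7/cos5.9° = 2.714 m; N'_2 = 220·cos5.9° − 40·2.714 = 110.3; c'Δl = 27.14; W sinα = 22.6
Slice 3: Δl = 1.3/cos17.2° = 1.361 m; N'_3 = 96·cos17.2° − 17·1.361 = 68.6; c'Δl = 13.61; W sinα = 28.4
Slice 4: Δl = 3.0/cos30.1° = 3.468 m; N'_4 = 164·cos30.1° − 23·3.468 = 62.1; c'Δl = 34.68; W sinα = 82.2
Slice 5: Δl = 1.6/cos46.3° = 2.316 m; N'_5 = 30·cos46.3° − 8·2.316 = 2.2; c'Δl = 23.16; W sinα = 21.7
Σc'Δl = 117.7 kN/m; ΣN' = 288.3 kN/m; ΣW sinα = 148.3 kN/m
Resisting = 117.7 + 288.3·tan28.9° = 117.7 + 159.1 = 276.9 kN/m
FS = 276.9 / 148.3 = 1.867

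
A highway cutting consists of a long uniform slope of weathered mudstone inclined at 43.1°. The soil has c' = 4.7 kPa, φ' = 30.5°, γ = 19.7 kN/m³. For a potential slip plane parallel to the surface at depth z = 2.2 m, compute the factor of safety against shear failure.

For an infinite slope with a slip plane parallel to the surface (no pore pressure): FS = [c' + γz cos²β tanφ'] / [γz sinβ cosβ].
γz = 19.7·2.2 = 43.34 kN/m²
Numerator = 4.7 + 43.34·cos²43.1°·tan30.5° = 4.7 + 43.34·0.5331·0.5890 = 18.311 kPa
Denominator = 43.34·sin43.1°·cos43.1° = 43.34·0.6833·0.7302 = 21.622 kPa
FS = 18.311 / 21.622 = 0.847

FS = 0.85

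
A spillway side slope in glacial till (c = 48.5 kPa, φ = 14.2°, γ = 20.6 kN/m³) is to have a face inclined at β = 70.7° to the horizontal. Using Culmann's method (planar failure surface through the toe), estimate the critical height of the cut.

Culmann's analysis gives the critical failure plane at α_cr = (β + φ)/2 = (70.7 + 14.2)/2 = 42.5°, and the critical height
H_c = (4c/γ) · sinβ cosφ / [1 − cos(β − φ)]
    = (4·48.5/20.6) · sin70.7°·cos14.2° / [1 − cos(56.5°)]
    = 9.417 · 0.9438·0.9694 / [1 − 0.5519]
    = 9.417 · 0.9150 / 0.4481
    = 19.23 m

H_c = 19.23 m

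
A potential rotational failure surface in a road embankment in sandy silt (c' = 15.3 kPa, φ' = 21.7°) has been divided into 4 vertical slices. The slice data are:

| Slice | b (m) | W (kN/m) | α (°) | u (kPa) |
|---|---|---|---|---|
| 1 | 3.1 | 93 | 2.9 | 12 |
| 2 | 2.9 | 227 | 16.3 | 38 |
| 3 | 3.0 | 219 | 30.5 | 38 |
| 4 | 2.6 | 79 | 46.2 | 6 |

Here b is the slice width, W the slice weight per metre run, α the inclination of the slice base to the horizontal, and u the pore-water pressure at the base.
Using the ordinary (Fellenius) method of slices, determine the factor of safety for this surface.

FS = 1.28

Ordinary method of slices: FS = Σ[c'·Δl_i + (W_i cosα_i − u_i·Δl_i)·tanφ'] / Σ W_i sinα_i, with Δl_i = b_i / cosα_i.
Slice 1: Δl = 3.1/cos2.9° = 3.104 m; N'_1 = 93·cos2.9° − 12·3.104 = 55.6; c'Δl = 47.49; W sinα = 4.7
Slice 2: Δl = 2.9/cos16.3° = 3.021 m; N'_2 = 227·cos16.3° − 38·3.021 = 103.1; c'Δl = 46.23; W sinα = 63.7
Slice 3: Δl = 3.0/cos30.5° = 3.482 m; N'_3 = 219·cos30.5° − 38·3.482 = 56.4; c'Δl = 53.27; W sinα = 111.2
Slice 4: Δl = 2.6/cos46.2° = 3.756 m; N'_4 = 79·cos46.2° − 6·3.756 = 32.1; c'Δl = 57.47; W sinα = 57.0
Σc'Δl = 204.5 kN/m; ΣN' = 247.2 kN/m; ΣW sinα = 236.6 kN/m
Resisting = 204.5 + 247.2·tan21.7° = 204.5 + 98.4 = 302.8 kN/m
FS = 302.8 / 236.6 = 1.280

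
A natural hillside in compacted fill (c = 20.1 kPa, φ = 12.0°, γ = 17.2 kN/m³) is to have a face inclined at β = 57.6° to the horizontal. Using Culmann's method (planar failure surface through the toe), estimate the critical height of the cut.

Culmann's analysis gives the critical failure plane at α_cr = (β + φ)/2 = (57.6 + 12.0)/2 = 34.8°, and the critical height
H_c = (4c/γ) · sinβ cosφ / [1 − cos(β − φ)]
    = (4·20.1/17.2) · sin57.6°·cos12.0° / [1 − cos(45.6°)]
    = 4.674 · 0.8443·0.9781 / [1 − 0.6997]
    = 4.674 · 0.8259 / 0.3003
    = 12.85 m

H_c = 12.85 m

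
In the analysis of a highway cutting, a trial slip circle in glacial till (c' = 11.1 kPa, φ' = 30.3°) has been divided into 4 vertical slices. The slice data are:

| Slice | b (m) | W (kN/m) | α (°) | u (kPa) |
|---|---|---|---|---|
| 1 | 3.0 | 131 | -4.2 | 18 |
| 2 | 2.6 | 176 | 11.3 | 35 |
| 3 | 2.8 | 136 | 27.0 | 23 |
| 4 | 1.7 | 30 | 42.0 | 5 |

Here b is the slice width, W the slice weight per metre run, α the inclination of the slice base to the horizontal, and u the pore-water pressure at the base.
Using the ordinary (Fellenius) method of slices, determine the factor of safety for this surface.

Ordinary method of slices: FS = Σ[c'·Δl_i + (W_i cosα_i − u_i·Δl_i)·tanφ'] / Σ W_i sinα_i, with Δl_i = b_i / cosα_i.
Slice 1: Δl = 3.0/cos(-4.2°) = 3.008 m; N'_1 = 131·cos(-4.2°) − 18·3.008 = 76.5; c'Δl = 33.39; W sinα = -9.6
Slice 2: Δl = 2.6/cos11.3° = 2.651 m; N'_2 = 176·cos11.3° − 35·2.651 = 79.8; c'Δl = 29.43; W sinα = 34.5
Slice 3: Δl = 2.8/cos27.0° = 3.143 m; N'_3 = 136·cos27.0° − 23·3.143 = 48.9; c'Δl = 34.88; W sinα = 61.7
Slice 4: Δl = 1.7/cos42.0° = 2.288 m; N'_4 = 30·cos42.0° − 5·2.288 = 10.9; c'Δl = 25.39; W sinα = 20.1
Σc'Δl = 123.1 kN/m; ΣN' = 216.0 kN/m; ΣW sinα = 106.7 kN/m
Resisting = 123.1 + 216.0·tan30.3° = 123.1 + 126.2 = 249.3 kN/m
FS = 249.3 / 106.7 = 2.337

FS = 2.34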